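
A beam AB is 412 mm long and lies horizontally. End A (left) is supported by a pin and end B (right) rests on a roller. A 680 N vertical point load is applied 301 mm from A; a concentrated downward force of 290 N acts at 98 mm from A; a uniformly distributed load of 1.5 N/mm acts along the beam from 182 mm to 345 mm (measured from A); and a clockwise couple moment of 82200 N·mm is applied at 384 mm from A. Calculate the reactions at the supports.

Resultant of the distributed load: 1.5 × 163 = 244.5 N at 263.5 mm from A.
Moments about A: B_y·412 − 680·301 − 290·98 − (1.5·163)·263.5 − 82200 = 0 → B_y = 379725.75/412 = 921.664 ≈ 921.7 N.
ΣF_y = 0: A_y + 921.664 − 680 − 290 − 1.5·163 = 0 → A_y = 292.8 N.
ΣF_x = 0: no horizontal applied forces, so A_x = 0.

A_x = 0, A_y = 292.8 N, B_y = 921.7 N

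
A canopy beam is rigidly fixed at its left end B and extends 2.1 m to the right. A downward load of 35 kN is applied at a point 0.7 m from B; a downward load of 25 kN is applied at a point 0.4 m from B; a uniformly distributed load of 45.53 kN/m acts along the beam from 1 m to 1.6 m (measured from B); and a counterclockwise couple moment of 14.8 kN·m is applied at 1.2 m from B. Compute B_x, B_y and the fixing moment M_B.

Resultant of the distributed load: 45.53 × 0.6 = 27.318 kN at 1.3 m from B.
ΣF_x = 0: B_x = 0.
ΣF_y = 0: B_y − 35 − 25 − 45.53·0.6 = 0 → B_y = 87.32 kN.
ΣM about B: M_B − 35·0.7 − 25·0.4 − (45.53·0.6)·1.3 + 14.8 = 0 → M_B = 55.21 kN·m.

B_x = 0, B_y = 87.32 kN, M_B = 55.21 kN·m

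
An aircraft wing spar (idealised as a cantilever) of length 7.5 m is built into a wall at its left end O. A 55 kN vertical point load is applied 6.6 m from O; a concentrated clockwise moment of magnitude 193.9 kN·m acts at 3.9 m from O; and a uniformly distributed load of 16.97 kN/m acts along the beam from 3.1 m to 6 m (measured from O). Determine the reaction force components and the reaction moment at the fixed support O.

O_x = 0, O_y = 104.2 kN, M_O = 780.8 kN·m

Resultant of the distributed load: 16.97 × 2.9 = 49.213 kN at 4.55 m from O.
ΣF_x = 0: O_x = 0.
ΣF_y = 0: O_y − 55 − 16.97·2.9 = 0 → O_y = 104.2 kN.
ΣM about O: M_O − 55·6.6 − 193.9 − (16.97·2.9)·4.55 = 0 → M_O = 780.8 kN·m.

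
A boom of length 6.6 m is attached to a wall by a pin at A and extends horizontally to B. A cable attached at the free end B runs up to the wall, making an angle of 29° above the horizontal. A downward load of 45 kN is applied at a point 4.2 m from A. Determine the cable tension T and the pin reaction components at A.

ΣM about A: T·sin29°·6.6 − 45·4.2 = 0 → T = 189/(6.6·0.48481) = 59.0672 ≈ 59.07 kN.
ΣF_x = 0: A_x − T·cos29° = 0 → A_x = 59.0672 × 0.87462 = 51.66 kN.
ΣF_y = 0: A_y + T·sin29° − 45 = 0 → A_y = 45 − 59.0672 × 0.48481 = 16.36 kN.

T = 59.07 kN, A_x = 51.66 kN, A_y = 16.36 kN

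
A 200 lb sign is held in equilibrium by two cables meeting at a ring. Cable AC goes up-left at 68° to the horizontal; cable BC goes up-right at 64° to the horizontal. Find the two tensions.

ΣF_x = 0: −T_AC·cos68° + T_BC·cos64° = 0 → T_BC = 0.854542·T_AC.
ΣF_y = 0: T_AC·sin68° + T_BC·sin64° = 200.
Substitute: T_AC·(0.927184 + 0.854542·0.898794) = 200 → T_AC = 117.977 ≈ 118.0 lb.
Then T_BC = 0.854542 × 117.977 = 100.8 lb.

T_AC = 118.0 lb, T_BC = 100.8 lb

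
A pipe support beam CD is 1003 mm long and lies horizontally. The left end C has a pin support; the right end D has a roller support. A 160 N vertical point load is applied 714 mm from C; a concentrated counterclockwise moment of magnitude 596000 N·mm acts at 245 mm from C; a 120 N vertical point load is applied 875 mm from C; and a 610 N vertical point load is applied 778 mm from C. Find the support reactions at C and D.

C_x = 0, C_y = 792.5 N, D_y = 97.53 N

Moments about C: D_y·1003 − 160·714 + 596000 − 120·875 − 610·778 = 0 → D_y = 97820/1003 = 97.5274 ≈ 97.53 N.
ΣF_y = 0: C_y + 97.5274 − 160 − 120 − 610 = 0 → C_y = 792.5 N.
ΣF_x = 0: no horizontal applied forces, so C_x = 0.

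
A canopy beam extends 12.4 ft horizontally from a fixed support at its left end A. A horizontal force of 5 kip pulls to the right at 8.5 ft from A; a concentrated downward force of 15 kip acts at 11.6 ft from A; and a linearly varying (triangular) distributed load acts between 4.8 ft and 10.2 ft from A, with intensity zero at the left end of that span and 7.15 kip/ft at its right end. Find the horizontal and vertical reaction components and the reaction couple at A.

Resultant of the triangular load: ½ × 7.15 × 5.4 = 19.305 kip, acting at 8.4 ft from A (one-third of the span from the peak).
ΣF_x = 0: A_x + 5 = 0 → A_x = -5.000 kip.
ΣF_y = 0: A_y − 15 − ½·7.15·5.4 = 0 → A_y = 34.30 kip.
ΣM about A: M_A − 15·11.6 − (½·7.15·5.4)·8.4 = 0 → M_A = 336.2 kip·ft.

A_x = -5.000 kip, A_y = 34.30 kip, M_A = 336.2 kip·ft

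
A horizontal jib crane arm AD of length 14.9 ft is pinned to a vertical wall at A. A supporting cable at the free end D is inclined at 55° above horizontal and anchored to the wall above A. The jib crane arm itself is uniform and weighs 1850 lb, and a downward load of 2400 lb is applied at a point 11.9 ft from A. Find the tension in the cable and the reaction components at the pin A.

T = 3469 lb, A_x = 1990 lb, A_y = 1408 lb

ΣM about A: T·sin55°·14.9 − 1850·7.45 − 2400·11.9 = 0 → T = 42342.5/(14.9·0.819152) = 3469.17 ≈ 3469 lb.
ΣF_x = 0: A_x − T·cos55° = 0 → A_x = 3469.17 × 0.573576 = 1990 lb.
ΣF_y = 0: A_y + T·sin55° − 1850 − 2400 = 0 → A_y = 4250 − 3469.17 × 0.819152 = 1408 lb.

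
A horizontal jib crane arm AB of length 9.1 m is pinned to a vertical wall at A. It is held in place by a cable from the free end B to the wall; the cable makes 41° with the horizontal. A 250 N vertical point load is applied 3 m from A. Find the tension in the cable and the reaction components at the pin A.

T = 125.6 N, A_x = 94.81 N, A_y = 167.6 N

ΣM about A: T·sin41°·9.1 − 250·3 = 0 → T = 750/(9.1·0.656059) = 125.625 ≈ 125.6 N.
ΣF_x = 0: A_x − T·cos41° = 0 → A_x = 125.625 × 0.75471 = 94.81 N.
ΣF_y = 0: A_y + T·sin41° − 250 = 0 → A_y = 250 − 125.625 × 0.656059 = 167.6 N.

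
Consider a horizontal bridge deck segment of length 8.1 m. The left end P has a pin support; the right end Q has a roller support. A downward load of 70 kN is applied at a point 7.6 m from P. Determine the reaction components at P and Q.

P_x = 0, P_y = 4.321 kN, Q_y = 65.68 kN

Moments about P: Q_y·8.1 − 70·7.6 = 0 → Q_y = 532/8.1 = 65.679 ≈ 65.68 kN.
ΣF_y = 0: P_y + 65.679 − 70 = 0 → P_y = 4.321 kN.
ΣF_x = 0: no horizontal applied forces, so P_x = 0.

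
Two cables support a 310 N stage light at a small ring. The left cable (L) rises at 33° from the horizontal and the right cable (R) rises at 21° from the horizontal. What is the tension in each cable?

T_L = 357.7 N, T_R = 321.4 N

ΣF_x = 0: −T_L·cos33° + T_R·cos21° = 0 → T_R = 0.898338·T_L.
ΣF_y = 0: T_L·sin33° + T_R·sin21° = 310.
Substitute: T_L·(0.544639 + 0.898338·0.358368) = 310 → T_L = 357.73 ≈ 357.7 N.
Then T_R = 0.898338 × 357.73 = 321.4 N.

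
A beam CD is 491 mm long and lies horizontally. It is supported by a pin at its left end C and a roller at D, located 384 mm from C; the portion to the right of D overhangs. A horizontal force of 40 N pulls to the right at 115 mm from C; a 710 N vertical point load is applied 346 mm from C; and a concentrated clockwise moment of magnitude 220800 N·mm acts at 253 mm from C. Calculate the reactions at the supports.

ΣM about C: D_y·384 − 710·346 − 220800 = 0 → D_y = 466460/384 = 1214.74 ≈ 1215 N.
ΣF_y = 0: C_y + 1214.74 − 710 = 0 → C_y = -504.7 N.
ΣF_x = 0: C_x + 40 = 0 → C_x = -40.00 N.

C_x = -40.00 N, C_y = -504.7 N, D_y = 1215 N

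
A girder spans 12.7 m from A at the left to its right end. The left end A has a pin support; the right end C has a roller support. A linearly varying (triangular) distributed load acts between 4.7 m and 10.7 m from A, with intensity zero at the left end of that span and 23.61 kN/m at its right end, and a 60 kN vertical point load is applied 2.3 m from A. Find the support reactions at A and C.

A_x = 0, A_y = 71.44 kN, C_y = 59.39 kN

Resultant of the triangular load: ½ × 23.61 × 6 = 70.83 kN, acting at 8.7 m from A (one-third of the span from the peak).
Moments about A: C_y·12.7 − (½·23.61·6)·8.7 − 60·2.3 = 0 → C_y = 754.221/12.7 = 59.3875 ≈ 59.39 kN.
ΣF_y = 0: A_y + 59.3875 − ½·23.61·6 − 60 = 0 → A_y = 71.44 kN.
ΣF_x = 0: no horizontal applied forces, so A_x = 0.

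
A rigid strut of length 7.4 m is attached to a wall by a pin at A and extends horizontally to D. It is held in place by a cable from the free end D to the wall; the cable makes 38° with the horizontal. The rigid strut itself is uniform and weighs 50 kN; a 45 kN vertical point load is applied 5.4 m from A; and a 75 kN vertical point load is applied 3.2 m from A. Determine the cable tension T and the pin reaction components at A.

T = 146.6 kN, A_x = 115.5 kN, A_y = 79.73 kN

ΣM about A: T·sin38°·7.4 − 50·3.7 − 45·5.4 − 75·3.2 = 0 → T = 668/(7.4·0.615661) = 146.623 ≈ 146.6 kN.
ΣF_x = 0: A_x − T·cos38° = 0 → A_x = 146.623 × 0.788011 = 115.5 kN.
ΣF_y = 0: A_y + T·sin38° − 50 − 45 − 75 = 0 → A_y = 170 − 146.623 × 0.615661 = 79.73 kN.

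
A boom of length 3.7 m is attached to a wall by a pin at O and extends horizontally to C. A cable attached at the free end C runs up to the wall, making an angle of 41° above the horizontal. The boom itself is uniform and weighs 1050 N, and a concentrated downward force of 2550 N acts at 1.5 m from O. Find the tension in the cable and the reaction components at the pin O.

ΣM about O: T·sin41°·3.7 − 1050·1.85 − 2550·1.5 = 0 → T = 5767.5/(3.7·0.656059) = 2375.98 ≈ 2376 N.
ΣF_x = 0: O_x − T·cos41° = 0 → O_x = 2375.98 × 0.75471 = 1793 N.
ΣF_y = 0: O_y + T·sin41° − 1050 − 2550 = 0 → O_y = 3600 − 2375.98 × 0.656059 = 2041 N.

T = 2376 N, O_x = 1793 N, O_y = 2041 N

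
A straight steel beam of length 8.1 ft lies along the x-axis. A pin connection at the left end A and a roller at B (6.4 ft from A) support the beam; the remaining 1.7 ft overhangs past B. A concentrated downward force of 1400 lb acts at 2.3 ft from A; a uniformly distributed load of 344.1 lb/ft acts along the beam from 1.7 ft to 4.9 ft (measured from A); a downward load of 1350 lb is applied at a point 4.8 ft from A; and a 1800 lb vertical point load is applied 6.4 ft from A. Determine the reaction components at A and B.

Resultant of the distributed load: 344.1 × 3.2 = 1101.12 lb at 3.3 ft from A.
Moments about A: B_y·6.4 − 1400·2.3 − (344.1·3.2)·3.3 − 1350·4.8 − 1800·6.4 = 0 → B_y = 24853.696/6.4 = 3883.39 ≈ 3883 lb.
ΣF_y = 0: A_y + 3883.39 − 1400 − 344.1·3.2 − 1350 − 1800 = 0 → A_y = 1768 lb.
ΣF_x = 0: no horizontal applied forces, so A_x = 0.

A_x = 0, A_y = 1768 lb, B_y = 3883 lb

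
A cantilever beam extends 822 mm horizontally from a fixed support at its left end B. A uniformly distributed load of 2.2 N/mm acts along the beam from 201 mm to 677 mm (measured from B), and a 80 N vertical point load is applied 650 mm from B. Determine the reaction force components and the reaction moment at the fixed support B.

Resultant of the distributed load: 2.2 × 476 = 1047.2 N at 439 mm from B.
ΣF_x = 0: B_x = 0.
ΣF_y = 0: B_y − 2.2·476 − 80 = 0 → B_y = 1127 N.
ΣM about B: M_B − (2.2·476)·439 − 80·650 = 0 → M_B = 511700 N·mm.

B_x = 0, B_y = 1127 N, M_B = 511700 N·mm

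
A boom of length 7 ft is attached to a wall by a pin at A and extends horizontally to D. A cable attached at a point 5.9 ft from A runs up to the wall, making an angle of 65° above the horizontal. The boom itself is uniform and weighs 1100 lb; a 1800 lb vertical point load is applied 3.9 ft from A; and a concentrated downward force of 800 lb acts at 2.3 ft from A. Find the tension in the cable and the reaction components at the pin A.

T = 2377 lb, A_x = 1005 lb, A_y = 1546 lb

ΣM about A: T·sin65°·5.9 − 1100·3.5 − 1800·3.9 − 800·2.3 = 0 → T = 12710/(5.9·0.906308) = 2376.94 ≈ 2377 lb.
ΣF_x = 0: A_x − T·cos65° = 0 → A_x = 2376.94 × 0.422618 = 1005 lb.
ΣF_y = 0: A_y + T·sin65° − 1100 − 1800 − 800 = 0 → A_y = 3700 − 2376.94 × 0.906308 = 1546 lb.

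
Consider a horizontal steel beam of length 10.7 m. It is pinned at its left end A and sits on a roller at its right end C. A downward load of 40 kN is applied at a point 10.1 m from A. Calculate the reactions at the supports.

Taking moments about A: C_y·10.7 − 40·10.1 = 0 → C_y = 404/10.7 = 37.757 ≈ 37.76 kN.
ΣF_y = 0: A_y + 37.757 − 40 = 0 → A_y = 2.243 kN.
ΣF_x = 0: no horizontal applied forces, so A_x = 0.

A_x = 0, A_y = 2.243 kN, C_y = 37.76 kN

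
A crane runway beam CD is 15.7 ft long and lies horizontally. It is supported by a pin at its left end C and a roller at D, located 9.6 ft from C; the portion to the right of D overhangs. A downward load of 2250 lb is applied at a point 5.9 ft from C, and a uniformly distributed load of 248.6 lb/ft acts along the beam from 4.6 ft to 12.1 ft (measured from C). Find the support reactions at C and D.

C_x = 0, C_y = 1110 lb, D_y = 3005 lb

Resultant of the distributed load: 248.6 × 7.5 = 1864.5 lb at 8.35 ft from C.
Taking moments about C: D_y·9.6 − 2250·5.9 − (248.6·7.5)·8.35 = 0 → D_y = 28843.575/9.6 = 3004.54 ≈ 3005 lb.
ΣF_y = 0: C_y + 3004.54 − 2250 − 248.6·7.5 = 0 → C_y = 1110 lb.
ΣF_x = 0: no horizontal applied forces, so C_x = 0.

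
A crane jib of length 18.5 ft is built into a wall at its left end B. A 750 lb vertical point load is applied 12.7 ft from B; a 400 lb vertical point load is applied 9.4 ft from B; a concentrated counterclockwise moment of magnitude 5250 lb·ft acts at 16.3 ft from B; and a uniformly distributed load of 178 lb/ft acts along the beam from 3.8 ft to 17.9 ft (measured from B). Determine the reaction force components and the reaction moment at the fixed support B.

B_x = 0, B_y = 3660 lb, M_B = 35270 lb·ft

Resultant of the distributed load: 178 × 14.1 = 2509.8 lb at 10.85 ft from B.
ΣF_x = 0: B_x = 0.
ΣF_y = 0: B_y − 750 − 400 − 178·14.1 = 0 → B_y = 3660 lb.
ΣM about B: M_B − 750·12.7 − 400·9.4 + 5250 − (178·14.1)·10.85 = 0 → M_B = 35270 lb·ft.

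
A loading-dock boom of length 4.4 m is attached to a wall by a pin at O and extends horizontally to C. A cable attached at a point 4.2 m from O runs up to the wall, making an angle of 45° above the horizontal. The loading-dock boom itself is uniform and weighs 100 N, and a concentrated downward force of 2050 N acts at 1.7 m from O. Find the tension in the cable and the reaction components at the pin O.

ΣM about O: T·sin45°·4.2 − 100·2.2 − 2050·1.7 = 0 → T = 3705/(4.2·0.707107) = 1247.54 ≈ 1248 N.
ΣF_x = 0: O_x − T·cos45° = 0 → O_x = 1247.54 × 0.707107 = 882.1 N.
ΣF_y = 0: O_y + T·sin45° − 100 − 2050 = 0 → O_y = 2150 − 1247.54 × 0.707107 = 1268 N.

T = 1248 N, O_x = 882.1 N, O_y = 1268 N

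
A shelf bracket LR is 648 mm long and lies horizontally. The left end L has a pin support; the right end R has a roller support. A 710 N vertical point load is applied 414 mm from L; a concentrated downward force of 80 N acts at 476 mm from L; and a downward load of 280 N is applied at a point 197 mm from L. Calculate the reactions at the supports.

Taking moments about L: R_y·648 − 710·414 − 80·476 − 280·197 = 0 → R_y = 387180/648 = 597.5 N.
ΣF_y = 0: L_y + 597.5 − 710 − 80 − 280 = 0 → L_y = 472.5 N.
ΣF_x = 0: no horizontal applied forces, so L_x = 0.

L_x = 0, L_y = 472.5 N, R_y = 597.5 N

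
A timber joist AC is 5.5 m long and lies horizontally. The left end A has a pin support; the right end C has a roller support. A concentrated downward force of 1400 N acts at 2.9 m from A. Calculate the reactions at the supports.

Moments about A: C_y·5.5 − 1400·2.9 = 0 → C_y = 4060/5.5 = 738.182 ≈ 738.2 N.
ΣF_y = 0: A_y + 738.182 − 1400 = 0 → A_y = 661.8 N.
ΣF_x = 0: no horizontal applied forces, so A_x = 0.

A_x = 0, A_y = 661.8 N, C_y = 738.2 N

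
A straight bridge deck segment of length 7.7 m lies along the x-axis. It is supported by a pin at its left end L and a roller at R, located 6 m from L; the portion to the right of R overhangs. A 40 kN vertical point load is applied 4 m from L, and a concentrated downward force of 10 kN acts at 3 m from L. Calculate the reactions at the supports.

Taking moments about L: R_y·6 − 40·4 − 10·3 = 0 → R_y = 190/6 = 31.6667 ≈ 31.67 kN.
ΣF_y = 0: L_y + 31.6667 − 40 − 10 = 0 → L_y = 18.33 kN.
ΣF_x = 0: no horizontal applied forces, so L_x = 0.

L_x = 0, L_y = 18.33 kN, R_y = 31.67 kN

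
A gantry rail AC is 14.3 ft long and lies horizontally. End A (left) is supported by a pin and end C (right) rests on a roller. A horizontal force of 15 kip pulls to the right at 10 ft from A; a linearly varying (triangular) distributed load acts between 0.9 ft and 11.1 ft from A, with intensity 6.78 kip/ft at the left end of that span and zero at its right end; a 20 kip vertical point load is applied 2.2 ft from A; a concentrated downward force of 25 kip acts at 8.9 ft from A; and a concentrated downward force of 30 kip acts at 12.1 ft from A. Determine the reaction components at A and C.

Resultant of the triangular load: ½ × 6.78 × 10.2 = 34.578 kip, acting at 4.3 ft from A (one-third of the span from the peak).
Moments about A: C_y·14.3 − (½·6.78·10.2)·4.3 − 20·2.2 − 25·8.9 − 30·12.1 = 0 → C_y = 778.1854/14.3 = 54.4186 ≈ 54.42 kip.
ΣF_y = 0: A_y + 54.4186 − ½·6.78·10.2 − 20 − 25 − 30 = 0 → A_y = 55.16 kip.
ΣF_x = 0: A_x + 15 = 0 → A_x = -15.00 kip.

A_x = -15.00 kip, A_y = 55.16 kip, C_y = 54.42 kip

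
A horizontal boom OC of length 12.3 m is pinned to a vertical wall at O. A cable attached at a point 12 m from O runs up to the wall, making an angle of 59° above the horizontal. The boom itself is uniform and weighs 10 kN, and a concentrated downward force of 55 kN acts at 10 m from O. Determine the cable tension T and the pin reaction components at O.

ΣM about O: T·sin59°·12 − 10·6.15 − 55·10 = 0 → T = 611.5/(12·0.857167) = 59.4497 ≈ 59.45 kN.
ΣF_x = 0: O_x − T·cos59° = 0 → O_x = 59.4497 × 0.515038 = 30.62 kN.
ΣF_y = 0: O_y + T·sin59° − 10 − 55 = 0 → O_y = 65 − 59.4497 × 0.857167 = 14.04 kN.

T = 59.45 kN, O_x = 30.62 kN, O_y = 14.04 kN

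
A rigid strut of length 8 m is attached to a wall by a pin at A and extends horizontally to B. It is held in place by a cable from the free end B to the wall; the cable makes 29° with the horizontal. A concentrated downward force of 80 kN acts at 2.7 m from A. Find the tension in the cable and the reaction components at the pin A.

T = 55.69 kN, A_x = 48.71 kN, A_y = 53.00 kN

ΣM about A: T·sin29°·8 − 80·2.7 = 0 → T = 216/(8·0.48481) = 55.6919 ≈ 55.69 kN.
ΣF_x = 0: A_x − T·cos29° = 0 → A_x = 55.6919 × 0.87462 = 48.71 kN.
ΣF_y = 0: A_y + T·sin29° − 80 = 0 → A_y = 80 − 55.6919 × 0.48481 = 53.00 kN.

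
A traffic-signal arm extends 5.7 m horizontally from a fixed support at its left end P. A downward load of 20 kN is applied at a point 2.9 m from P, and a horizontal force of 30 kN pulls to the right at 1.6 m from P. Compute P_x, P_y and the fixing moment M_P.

P_x = -30.00 kN, P_y = 20.00 kN, M_P = 58.00 kN·m

ΣF_x = 0: P_x + 30 = 0 → P_x = -30.00 kN.
ΣF_y = 0: P_y − 20 = 0 → P_y = 20.00 kN.
ΣM about P: M_P − 20·2.9 = 0 → M_P = 58.00 kN·m.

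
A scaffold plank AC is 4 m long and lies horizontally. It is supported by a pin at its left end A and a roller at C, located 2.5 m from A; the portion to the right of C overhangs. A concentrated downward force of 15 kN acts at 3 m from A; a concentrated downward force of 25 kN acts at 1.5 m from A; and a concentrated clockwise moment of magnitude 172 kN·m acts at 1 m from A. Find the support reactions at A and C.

A_x = 0, A_y = -61.80 kN, C_y = 101.8 kN

Moments about A: C_y·2.5 − 15·3 − 25·1.5 − 172 = 0 → C_y = 254.5/2.5 = 101.8 kN.
ΣF_y = 0: A_y + 101.8 − 15 − 25 = 0 → A_y = -61.80 kN.
ΣF_x = 0: no horizontal applied forces, so A_x = 0.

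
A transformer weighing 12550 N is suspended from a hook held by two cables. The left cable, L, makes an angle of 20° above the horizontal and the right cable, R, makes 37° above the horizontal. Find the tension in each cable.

ΣF_x = 0: −T_L·cos20° + T_R·cos37° = 0 → T_R = 1.17662·T_L.
ΣF_y = 0: T_L·sin20° + T_R·sin37° = 12550.
Substitute: T_L·(0.34202 + 1.17662·0.601815) = 12550 → T_L = 11950.9 ≈ 11950 N.
Then T_R = 1.17662 × 11950.9 = 14060 N.

T_L = 11950 N, T_R = 14060 N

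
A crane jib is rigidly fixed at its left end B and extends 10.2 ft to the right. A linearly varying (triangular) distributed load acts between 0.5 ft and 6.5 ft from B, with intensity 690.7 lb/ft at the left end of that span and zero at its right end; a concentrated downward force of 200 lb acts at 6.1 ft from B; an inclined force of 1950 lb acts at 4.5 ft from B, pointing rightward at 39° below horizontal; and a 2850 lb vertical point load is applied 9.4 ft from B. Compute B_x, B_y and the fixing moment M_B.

Resultant of the triangular load: ½ × 690.7 × 6 = 2072.1 lb, acting at 2.5 ft from B (one-third of the span from the peak).
ΣF_x = 0: B_x + 1950·cos39° = 0 → B_x = -1515 lb.
ΣF_y = 0: B_y − ½·690.7·6 − 200 − 1950·sin39° − 2850 = 0 → B_y = 6349 lb.
ΣM about B: M_B − (½·690.7·6)·2.5 − 200·6.1 − 1950·sin39°·4.5 − 2850·9.4 = 0 → M_B = 38710 lb·ft.

B_x = -1515 lb, B_y = 6349 lb, M_B = 38710 lb·ft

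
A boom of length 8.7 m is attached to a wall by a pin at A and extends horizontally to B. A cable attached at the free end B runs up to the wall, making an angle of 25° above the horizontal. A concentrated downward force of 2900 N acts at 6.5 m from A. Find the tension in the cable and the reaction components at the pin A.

ΣM about A: T·sin25°·8.7 − 2900·6.5 = 0 → T = 18850/(8.7·0.422618) = 5126.77 ≈ 5127 N.
ΣF_x = 0: A_x − T·cos25° = 0 → A_x = 5126.77 × 0.906308 = 4646 N.
ΣF_y = 0: A_y + T·sin25° − 2900 = 0 → A_y = 2900 − 5126.77 × 0.422618 = 733.3 N.

T = 5127 N, A_x = 4646 N, A_y = 733.3 N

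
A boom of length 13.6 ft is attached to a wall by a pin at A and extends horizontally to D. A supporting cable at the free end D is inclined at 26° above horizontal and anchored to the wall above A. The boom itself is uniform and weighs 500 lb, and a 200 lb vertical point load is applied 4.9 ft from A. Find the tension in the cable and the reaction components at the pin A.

ΣM about A: T·sin26°·13.6 − 500·6.8 − 200·4.9 = 0 → T = 4380/(13.6·0.438371) = 734.672 ≈ 734.7 lb.
ΣF_x = 0: A_x − T·cos26° = 0 → A_x = 734.672 × 0.898794 = 660.3 lb.
ΣF_y = 0: A_y + T·sin26° − 500 − 200 = 0 → A_y = 700 − 734.672 × 0.438371 = 377.9 lb.

T = 734.7 lb, A_x = 660.3 lb, A_y = 377.9 lb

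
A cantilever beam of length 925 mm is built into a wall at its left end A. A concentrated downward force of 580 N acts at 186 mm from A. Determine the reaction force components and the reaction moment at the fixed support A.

ΣF_x = 0: A_x = 0.
ΣF_y = 0: A_y − 580 = 0 → A_y = 580.0 N.
ΣM about A: M_A − 580·186 = 0 → M_A = 107900 N·mm.

A_x = 0, A_y = 580.0 N, M_A = 107900 N·mm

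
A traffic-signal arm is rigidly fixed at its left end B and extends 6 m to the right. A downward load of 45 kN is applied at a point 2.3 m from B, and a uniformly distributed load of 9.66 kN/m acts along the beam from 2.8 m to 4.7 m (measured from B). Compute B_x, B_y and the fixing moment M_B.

Resultant of the distributed load: 9.66 × 1.9 = 18.354 kN at 3.75 m from B.
ΣF_x = 0: B_x = 0.
ΣF_y = 0: B_y − 45 − 9.66·1.9 = 0 → B_y = 63.35 kN.
ΣM about B: M_B − 45·2.3 − (9.66·1.9)·3.75 = 0 → M_B = 172.3 kN·m.

B_x = 0, B_y = 63.35 kN, M_B = 172.3 kN·m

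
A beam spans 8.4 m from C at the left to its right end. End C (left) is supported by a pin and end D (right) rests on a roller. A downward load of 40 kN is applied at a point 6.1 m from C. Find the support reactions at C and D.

C_x = 0, C_y = 10.95 kN, D_y = 29.05 kN

ΣM about C: D_y·8.4 − 40·6.1 = 0 → D_y = 244/8.4 = 29.0476 ≈ 29.05 kN.
ΣF_y = 0: C_y + 29.0476 − 40 = 0 → C_y = 10.95 kN.
ΣF_x = 0: no horizontal applied forces, so C_x = 0.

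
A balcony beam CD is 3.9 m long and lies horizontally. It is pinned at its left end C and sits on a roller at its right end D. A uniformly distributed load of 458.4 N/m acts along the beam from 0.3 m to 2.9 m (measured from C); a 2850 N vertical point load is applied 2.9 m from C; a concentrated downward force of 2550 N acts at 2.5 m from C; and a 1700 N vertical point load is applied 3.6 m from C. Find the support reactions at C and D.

Resultant of the distributed load: 458.4 × 2.6 = 1191.84 N at 1.6 m from C.
Taking moments about C: D_y·3.9 − (458.4·2.6)·1.6 − 2850·2.9 − 2550·2.5 − 1700·3.6 = 0 → D_y = 22666.944/3.9 = 5812.04 ≈ 5812 N.
ΣF_y = 0: C_y + 5812.04 − 458.4·2.6 − 2850 − 2550 − 1700 = 0 → C_y = 2480 N.
ΣF_x = 0: no horizontal applied forces, so C_x = 0.

C_x = 0, C_y = 2480 N, D_y = 5812 N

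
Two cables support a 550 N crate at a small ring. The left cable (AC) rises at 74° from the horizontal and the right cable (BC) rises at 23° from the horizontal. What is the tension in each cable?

T_AC = 510.1 N, T_BC = 152.7 N

ΣF_x = 0: −T_AC·cos74° + T_BC·cos23° = 0 → T_BC = 0.299442·T_AC.
ΣF_y = 0: T_AC·sin74° + T_BC·sin23° = 550.
Substitute: T_AC·(0.961262 + 0.299442·0.390731) = 550 → T_AC = 510.08 ≈ 510.1 N.
Then T_BC = 0.299442 × 510.08 = 152.7 N.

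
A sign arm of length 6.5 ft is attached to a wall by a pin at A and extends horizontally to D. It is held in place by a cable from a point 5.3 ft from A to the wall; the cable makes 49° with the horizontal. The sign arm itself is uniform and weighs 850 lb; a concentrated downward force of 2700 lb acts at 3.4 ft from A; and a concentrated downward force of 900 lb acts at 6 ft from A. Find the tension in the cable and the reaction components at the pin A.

ΣM about A: T·sin49°·5.3 − 850·3.25 − 2700·3.4 − 900·6 = 0 → T = 17342.5/(5.3·0.75471) = 4335.67 ≈ 4336 lb.
ΣF_x = 0: A_x − T·cos49° = 0 → A_x = 4335.67 × 0.656059 = 2844 lb.
ΣF_y = 0: A_y + T·sin49° − 850 − 2700 − 900 = 0 → A_y = 4450 − 4335.67 × 0.75471 = 1178 lb.

T = 4336 lb, A_x = 2844 lb, A_y = 1178 lb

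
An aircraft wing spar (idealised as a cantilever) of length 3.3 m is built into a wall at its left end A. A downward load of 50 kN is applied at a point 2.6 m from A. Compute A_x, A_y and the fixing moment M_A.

A_x = 0, A_y = 50.00 kN, M_A = 130.0 kN·m

ΣF_x = 0: A_x = 0.
ΣF_y = 0: A_y − 50 = 0 → A_y = 50.00 kN.
ΣM about A: M_A − 50·2.6 = 0 → M_A = 130.0 kN·m.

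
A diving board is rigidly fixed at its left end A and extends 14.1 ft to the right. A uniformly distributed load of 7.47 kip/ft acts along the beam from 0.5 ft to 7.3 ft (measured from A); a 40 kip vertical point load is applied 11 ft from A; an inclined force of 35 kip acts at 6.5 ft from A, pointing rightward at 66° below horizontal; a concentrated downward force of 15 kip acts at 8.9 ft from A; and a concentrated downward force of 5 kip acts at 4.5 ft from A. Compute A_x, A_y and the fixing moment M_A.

A_x = -14.24 kip, A_y = 142.8 kip, M_A = 1002 kip·ft

Resultant of the distributed load: 7.47 × 6.8 = 50.796 kip at 3.9 ft from A.
ΣF_x = 0: A_x + 35·cos66° = 0 → A_x = -14.24 kip.
ΣF_y = 0: A_y − 7.47·6.8 − 40 − 35·sin66° − 15 − 5 = 0 → A_y = 142.8 kip.
ΣM about A: M_A − (7.47·6.8)·3.9 − 40·11 − 35·sin66°·6.5 − 15·8.9 − 5·4.5 = 0 → M_A = 1002 kip·ft.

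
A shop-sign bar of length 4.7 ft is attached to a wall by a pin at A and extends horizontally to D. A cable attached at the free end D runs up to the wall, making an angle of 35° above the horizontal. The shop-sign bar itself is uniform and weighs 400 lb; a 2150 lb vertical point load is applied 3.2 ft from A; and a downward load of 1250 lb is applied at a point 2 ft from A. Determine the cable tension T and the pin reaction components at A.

T = 3828 lb, A_x = 3136 lb, A_y = 1604 lb

ΣM about A: T·sin35°·4.7 − 400·2.35 − 2150·3.2 − 1250·2 = 0 → T = 10320/(4.7·0.573576) = 3828.17 ≈ 3828 lb.
ΣF_x = 0: A_x − T·cos35° = 0 → A_x = 3828.17 × 0.819152 = 3136 lb.
ΣF_y = 0: A_y + T·sin35° − 400 − 2150 − 1250 = 0 → A_y = 3800 − 3828.17 × 0.573576 = 1604 lb.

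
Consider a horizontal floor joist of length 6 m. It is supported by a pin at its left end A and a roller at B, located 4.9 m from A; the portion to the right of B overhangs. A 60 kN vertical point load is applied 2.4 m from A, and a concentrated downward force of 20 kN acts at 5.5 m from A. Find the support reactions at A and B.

ΣM about A: B_y·4.9 − 60·2.4 − 20·5.5 = 0 → B_y = 254/4.9 = 51.8367 ≈ 51.84 kN.
ΣF_y = 0: A_y + 51.8367 − 60 − 20 = 0 → A_y = 28.16 kN.
ΣF_x = 0: no horizontal applied forces, so A_x = 0.

A_x = 0, A_y = 28.16 kN, B_y = 51.84 kN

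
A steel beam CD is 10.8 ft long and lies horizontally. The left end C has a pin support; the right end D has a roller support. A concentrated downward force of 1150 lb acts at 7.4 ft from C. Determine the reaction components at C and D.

ΣM about C: D_y·10.8 − 1150·7.4 = 0 → D_y = 8510/10.8 = 787.963 ≈ 788.0 lb.
ΣF_y = 0: C_y + 787.963 − 1150 = 0 → C_y = 362.0 lb.
ΣF_x = 0: no horizontal applied forces, so C_x = 0.

C_x = 0, C_y = 362.0 lb, D_y = 788.0 lb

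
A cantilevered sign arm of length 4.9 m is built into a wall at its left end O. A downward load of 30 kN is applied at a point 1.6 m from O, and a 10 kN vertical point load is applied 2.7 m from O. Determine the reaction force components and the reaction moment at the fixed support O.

ΣF_x = 0: O_x = 0.
ΣF_y = 0: O_y − 30 − 10 = 0 → O_y = 40.00 kN.
ΣM about O: M_O − 30·1.6 − 10·2.7 = 0 → M_O = 75.00 kN·m.

O_x = 0, O_y = 40.00 kN, M_O = 75.00 kN·m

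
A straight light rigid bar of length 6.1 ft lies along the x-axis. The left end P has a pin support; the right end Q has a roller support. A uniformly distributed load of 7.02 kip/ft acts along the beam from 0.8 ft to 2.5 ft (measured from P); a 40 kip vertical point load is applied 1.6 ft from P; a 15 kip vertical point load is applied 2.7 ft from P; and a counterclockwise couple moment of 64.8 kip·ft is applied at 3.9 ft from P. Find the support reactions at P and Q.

P_x = 0, P_y = 57.20 kip, Q_y = 9.736 kip

Resultant of the distributed load: 7.02 × 1.7 = 11.934 kip at 1.65 ft from P.
Moments about P: Q_y·6.1 − (7.02·1.7)·1.65 − 40·1.6 − 15·2.7 + 64.8 = 0 → Q_y = 59.3911/6.1 = 9.73625 ≈ 9.736 kip.
ΣF_y = 0: P_y + 9.73625 − 7.02·1.7 − 40 − 15 = 0 → P_y = 57.20 kip.
ΣF_x = 0: no horizontal applied forces, so P_x = 0.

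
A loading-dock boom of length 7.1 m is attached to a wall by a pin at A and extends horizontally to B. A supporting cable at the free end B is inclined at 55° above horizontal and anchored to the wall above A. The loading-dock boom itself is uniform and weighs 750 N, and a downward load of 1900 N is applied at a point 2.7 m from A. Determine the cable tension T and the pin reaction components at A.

T = 1340 N, A_x = 768.5 N, A_y = 1552 N

ΣM about A: T·sin55°·7.1 − 750·3.55 − 1900·2.7 = 0 → T = 7792.5/(7.1·0.819152) = 1339.84 ≈ 1340 N.
ΣF_x = 0: A_x − T·cos55° = 0 → A_x = 1339.84 × 0.573576 = 768.5 N.
ΣF_y = 0: A_y + T·sin55° − 750 − 1900 = 0 → A_y = 2650 − 1339.84 × 0.819152 = 1552 N.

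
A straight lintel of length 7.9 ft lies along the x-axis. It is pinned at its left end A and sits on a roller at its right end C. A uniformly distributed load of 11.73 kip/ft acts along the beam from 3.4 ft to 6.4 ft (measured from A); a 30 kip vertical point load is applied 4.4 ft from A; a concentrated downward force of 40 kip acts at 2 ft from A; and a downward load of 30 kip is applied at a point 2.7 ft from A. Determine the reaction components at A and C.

A_x = 0, A_y = 76.27 kip, C_y = 58.92 kip

Resultant of the distributed load: 11.73 × 3 = 35.19 kip at 4.9 ft from A.
Moments about A: C_y·7.9 − (11.73·3)·4.9 − 30·4.4 − 40·2 − 30·2.7 = 0 → C_y = 465.431/7.9 = 58.9153 ≈ 58.92 kip.
ΣF_y = 0: A_y + 58.9153 − 11.73·3 − 30 − 40 − 30 = 0 → A_y = 76.27 kip.
ΣF_x = 0: no horizontal applied forces, so A_x = 0.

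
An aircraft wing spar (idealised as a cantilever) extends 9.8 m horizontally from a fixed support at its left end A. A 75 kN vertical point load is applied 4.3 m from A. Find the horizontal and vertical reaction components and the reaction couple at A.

A_x = 0, A_y = 75.00 kN, M_A = 322.5 kN·m

ΣF_x = 0: A_x = 0.
ΣF_y = 0: A_y − 75 = 0 → A_y = 75.00 kN.
ΣM about A: M_A − 75·4.3 = 0 → M_A = 322.5 kN·m.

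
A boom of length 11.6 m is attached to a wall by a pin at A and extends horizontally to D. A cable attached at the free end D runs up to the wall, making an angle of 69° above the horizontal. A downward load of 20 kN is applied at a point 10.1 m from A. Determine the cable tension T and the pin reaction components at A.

T = 18.65 kN, A_x = 6.685 kN, A_y = 2.586 kN

ΣM about A: T·sin69°·11.6 − 20·10.1 = 0 → T = 202/(11.6·0.93358) = 18.6527 ≈ 18.65 kN.
ΣF_x = 0: A_x − T·cos69° = 0 → A_x = 18.6527 × 0.358368 = 6.685 kN.
ΣF_y = 0: A_y + T·sin69° − 20 = 0 → A_y = 20 − 18.6527 × 0.93358 = 2.586 kN.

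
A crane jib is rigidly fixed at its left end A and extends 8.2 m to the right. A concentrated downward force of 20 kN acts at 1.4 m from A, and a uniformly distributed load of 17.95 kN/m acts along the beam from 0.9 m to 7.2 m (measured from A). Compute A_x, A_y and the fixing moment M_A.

A_x = 0, A_y = 133.1 kN, M_A = 486.0 kN·m

Resultant of the distributed load: 17.95 × 6.3 = 113.085 kN at 4.05 m from A.
ΣF_x = 0: A_x = 0.
ΣF_y = 0: A_y − 20 − 17.95·6.3 = 0 → A_y = 133.1 kN.
ΣM about A: M_A − 20·1.4 − (17.95·6.3)·4.05 = 0 → M_A = 486.0 kN·m.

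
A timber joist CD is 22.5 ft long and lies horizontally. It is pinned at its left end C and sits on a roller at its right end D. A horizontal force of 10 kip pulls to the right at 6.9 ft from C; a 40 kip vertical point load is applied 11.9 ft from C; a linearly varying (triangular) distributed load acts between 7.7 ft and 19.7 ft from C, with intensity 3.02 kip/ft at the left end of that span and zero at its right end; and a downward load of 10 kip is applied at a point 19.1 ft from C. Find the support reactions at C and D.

C_x = -10.00 kip, C_y = 29.05 kip, D_y = 39.07 kip

Resultant of the triangular load: ½ × 3.02 × 12 = 18.12 kip, acting at 11.7 ft from C (one-third of the span from the peak).
ΣM about C: D_y·22.5 − 40·11.9 − (½·3.02·12)·11.7 − 10·19.1 = 0 → D_y = 879.004/22.5 = 39.0668 ≈ 39.07 kip.
ΣF_y = 0: C_y + 39.0668 − 40 − ½·3.02·12 − 10 = 0 → C_y = 29.05 kip.
ΣF_x = 0: C_x + 10 = 0 → C_x = -10.00 kip.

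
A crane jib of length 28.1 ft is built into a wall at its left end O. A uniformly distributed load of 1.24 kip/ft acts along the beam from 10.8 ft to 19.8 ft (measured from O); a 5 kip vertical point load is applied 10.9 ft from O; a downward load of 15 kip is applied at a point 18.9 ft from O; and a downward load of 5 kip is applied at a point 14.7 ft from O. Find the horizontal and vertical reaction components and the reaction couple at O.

Resultant of the distributed load: 1.24 × 9 = 11.16 kip at 15.3 ft from O.
ΣF_x = 0: O_x = 0.
ΣF_y = 0: O_y − 1.24·9 − 5 − 15 − 5 = 0 → O_y = 36.16 kip.
ΣM about O: M_O − (1.24·9)·15.3 − 5·10.9 − 15·18.9 − 5·14.7 = 0 → M_O = 582.2 kip·ft.

O_x = 0, O_y = 36.16 kip, M_O = 582.2 kip·ft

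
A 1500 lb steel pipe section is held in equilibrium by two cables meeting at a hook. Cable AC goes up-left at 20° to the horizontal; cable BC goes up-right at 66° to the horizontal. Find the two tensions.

ΣF_x = 0: −T_AC·cos20° + T_BC·cos66° = 0 → T_BC = 2.31032·T_AC.
ΣF_y = 0: T_AC·sin20° + T_BC·sin66° = 1500.
Substitute: T_AC·(0.34202 + 2.31032·0.913545) = 1500 → T_AC = 611.596 ≈ 611.6 lb.
Then T_BC = 2.31032 × 611.596 = 1413 lb.

T_AC = 611.6 lb, T_BC = 1413 lb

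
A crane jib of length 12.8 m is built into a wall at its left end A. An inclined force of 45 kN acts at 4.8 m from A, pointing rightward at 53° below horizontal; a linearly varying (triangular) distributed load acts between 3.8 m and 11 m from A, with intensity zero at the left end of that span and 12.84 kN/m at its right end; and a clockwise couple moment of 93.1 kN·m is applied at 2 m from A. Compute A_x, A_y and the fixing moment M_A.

Resultant of the triangular load: ½ × 12.84 × 7.2 = 46.224 kN, acting at 8.6 m from A (one-third of the span from the peak).
ΣF_x = 0: A_x + 45·cos53° = 0 → A_x = -27.08 kN.
ΣF_y = 0: A_y − 45·sin53° − ½·12.84·7.2 = 0 → A_y = 82.16 kN.
ΣM about A: M_A − 45·sin53°·4.8 − (½·12.84·7.2)·8.6 − 93.1 = 0 → M_A = 663.1 kN·m.

A_x = -27.08 kN, A_y = 82.16 kN, M_A = 663.1 kN·m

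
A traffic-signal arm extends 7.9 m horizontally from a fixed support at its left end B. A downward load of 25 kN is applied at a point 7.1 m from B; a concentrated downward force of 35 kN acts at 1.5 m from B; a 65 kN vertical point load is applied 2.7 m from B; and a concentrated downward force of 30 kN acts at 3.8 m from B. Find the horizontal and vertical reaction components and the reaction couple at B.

B_x = 0, B_y = 155.0 kN, M_B = 519.5 kN·m

ΣF_x = 0: B_x = 0.
ΣF_y = 0: B_y − 25 − 35 − 65 − 30 = 0 → B_y = 155.0 kN.
ΣM about B: M_B − 25·7.1 − 35·1.5 − 65·2.7 − 30·3.8 = 0 → M_B = 519.5 kN·m.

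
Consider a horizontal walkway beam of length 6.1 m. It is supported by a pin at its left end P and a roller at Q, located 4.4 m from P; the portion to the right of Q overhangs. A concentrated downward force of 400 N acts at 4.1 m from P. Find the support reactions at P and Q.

Taking moments about P: Q_y·4.4 − 400·4.1 = 0 → Q_y = 1640/4.4 = 372.727 ≈ 372.7 N.
ΣF_y = 0: P_y + 372.727 − 400 = 0 → P_y = 27.27 N.
ΣF_x = 0: no horizontal applied forces, so P_x = 0.

P_x = 0, P_y = 27.27 N, Q_y = 372.7 N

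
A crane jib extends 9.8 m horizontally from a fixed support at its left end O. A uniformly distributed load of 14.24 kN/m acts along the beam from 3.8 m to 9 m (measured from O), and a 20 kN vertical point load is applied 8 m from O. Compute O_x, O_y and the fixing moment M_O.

Resultant of the distributed load: 14.24 × 5.2 = 74.048 kN at 6.4 m from O.
ΣF_x = 0: O_x = 0.
ΣF_y = 0: O_y − 14.24·5.2 − 20 = 0 → O_y = 94.05 kN.
ΣM about O: M_O − (14.24·5.2)·6.4 − 20·8 = 0 → M_O = 633.9 kN·m.

O_x = 0, O_y = 94.05 kN, M_O = 633.9 kN·m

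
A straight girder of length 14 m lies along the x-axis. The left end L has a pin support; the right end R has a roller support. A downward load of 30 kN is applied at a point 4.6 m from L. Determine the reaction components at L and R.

Moments about L: R_y·14 − 30·4.6 = 0 → R_y = 138/14 = 9.85714 ≈ 9.857 kN.
ΣF_y = 0: L_y + 9.85714 − 30 = 0 → L_y = 20.14 kN.
ΣF_x = 0: no horizontal applied forces, so L_x = 0.

L_x = 0, L_y = 20.14 kN, R_y = 9.857 kN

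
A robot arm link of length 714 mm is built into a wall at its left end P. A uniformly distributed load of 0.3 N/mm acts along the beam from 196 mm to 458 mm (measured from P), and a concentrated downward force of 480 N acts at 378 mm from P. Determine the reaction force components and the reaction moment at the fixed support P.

P_x = 0, P_y = 558.6 N, M_P = 207100 N·mm

Resultant of the distributed load: 0.3 × 262 = 78.6 N at 327 mm from P.
ΣF_x = 0: P_x = 0.
ΣF_y = 0: P_y − 0.3·262 − 480 = 0 → P_y = 558.6 N.
ΣM about P: M_P − (0.3·262)·327 − 480·378 = 0 → M_P = 207100 N·mm.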